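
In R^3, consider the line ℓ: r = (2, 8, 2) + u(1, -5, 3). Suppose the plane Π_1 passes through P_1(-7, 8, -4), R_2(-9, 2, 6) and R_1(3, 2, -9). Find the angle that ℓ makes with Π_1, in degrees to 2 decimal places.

P_1R_2 = (-2, -6, 10), P_1R_1 = (10, -6, -5); a normal to Π_1 is P_1R_2 × P_1R_1 = (90, 90, 72).
Using P_1: Π_1 has equation 90x + 90y + 72z = -198.
sin θ = |n·v| / (|n||v|) = |-144| / (√21384 · √35) = 0.16645.
θ ≈ 9.58°.

9.58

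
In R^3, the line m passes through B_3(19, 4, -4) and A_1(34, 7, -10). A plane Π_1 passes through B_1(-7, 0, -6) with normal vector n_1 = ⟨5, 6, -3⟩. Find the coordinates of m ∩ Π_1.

A direction vector for m is A_1 − B_3 = (15, 3, -6).
Π_1: n_1·r = n_1·B_1 gives 5x + 6y - 3z = -17.
Substitute r = (19, 4, -4) + t(15, 3, -6) into the plane: 131 + 111t = -17, so t = -4/3.
Intersection: (19, 4, -4) + (-4/3)·(15, 3, -6) = (-1, 0, 4).

(-1, 0, 4)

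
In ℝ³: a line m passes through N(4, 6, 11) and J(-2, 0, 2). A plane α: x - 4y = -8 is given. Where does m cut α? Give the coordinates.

(0, 2, 5)

A direction vector for m is J − N = (-6, -6, -9).
Substitute r = (4, 6, 11) + t(-6, -6, -9) into the plane: -20 + 18t = -8, so t = 2/3.
Intersection: (4, 6, 11) + (2/3)·(-6, -6, -9) = (0, 2, 5).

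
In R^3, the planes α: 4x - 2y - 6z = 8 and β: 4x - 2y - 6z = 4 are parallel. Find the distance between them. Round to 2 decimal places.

Same normal n = (4, -2, -6) with |n| = √56; distance = |8 − 4| / |n| = 4/√56 ≈ 0.53.

0.53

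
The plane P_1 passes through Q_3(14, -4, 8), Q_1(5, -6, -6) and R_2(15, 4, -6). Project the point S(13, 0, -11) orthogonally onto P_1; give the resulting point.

Q_3Q_1 = (-9, -2, -14), Q_3R_2 = (1, 8, -14); a normal to P_1 is Q_3Q_1 × Q_3R_2 = (140, -140, -70).
Using Q_3: P_1 has equation 140x - 140y - 70z = 1960.
Foot = S − λn with λ = (n·S − d)/|n|² = (2590 − 1960)/44100 = 1/70.
Foot = (13, 0, -11) − (1/70)·(140, -140, -70) = (11, 2, -10).

(11, 2, -10)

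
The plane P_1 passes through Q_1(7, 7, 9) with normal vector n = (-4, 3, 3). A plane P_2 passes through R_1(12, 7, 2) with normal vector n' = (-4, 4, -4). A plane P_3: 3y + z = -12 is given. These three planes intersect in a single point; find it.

P_1: n·r = n·Q_1 gives -4x + 3y + 3z = 20.
P_2: n'·r = n'·R_1 gives -4x + 4y - 4z = -28.
Solving the 3×3 linear system -4x + 3y + 3z = 20, -4x + 4y - 4z = -28, 3y + z = -12 (e.g. by elimination or Cramer's rule, determinant = -88) gives (-5, -6, 6).

(-5, -6, 6)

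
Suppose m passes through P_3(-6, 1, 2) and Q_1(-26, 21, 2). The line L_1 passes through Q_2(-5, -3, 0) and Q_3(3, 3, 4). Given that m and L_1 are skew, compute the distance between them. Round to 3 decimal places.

A direction vector for m is Q_1 − P_3 = (-20, 20, 0).
A direction vector for L_1 is Q_3 − Q_2 = (8, 6, 4).
Common perpendicular direction n = (-20, 20, 0) × (8, 6, 4) = (80, 80, -280).
With w = (-5, -3, 0) − (-6, 1, 2) = (1, -4, -2), w · n = 320.
Distance = |w · n| / |n| = |320| / √91200 ≈ 1.060.

1.060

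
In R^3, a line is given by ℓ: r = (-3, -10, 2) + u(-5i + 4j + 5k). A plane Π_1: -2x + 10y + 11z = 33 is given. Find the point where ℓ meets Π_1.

(-8, -6, 7)

Substitute r = (-3, -10, 2) + t(-5, 4, 5) into the plane: -72 + 105t = 33, so t = 1.
Intersection: (-3, -10, 2) + 1·(-5, 4, 5) = (-8, -6, 7).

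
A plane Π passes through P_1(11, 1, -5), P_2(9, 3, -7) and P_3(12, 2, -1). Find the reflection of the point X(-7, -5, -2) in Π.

P_1P_2 = (-2, 2, -2), P_1P_3 = (1, 1, 4); a normal to Π is P_1P_2 × P_1P_3 = (10, 6, -4).
Using P_1: Π has equation 10x + 6y - 4z = 136.
λ = (n·X − d)/|n|² = (-92 − 136)/152 = -3/2.
Reflection = X − 2λn = (-7, -5, -2) − (-3)·(10, 6, -4) = (23, 13, -14).

(23, 13, -14)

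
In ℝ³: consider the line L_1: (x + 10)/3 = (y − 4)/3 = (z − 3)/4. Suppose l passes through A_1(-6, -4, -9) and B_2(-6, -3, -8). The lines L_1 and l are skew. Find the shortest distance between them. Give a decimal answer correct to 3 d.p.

3.671

L_1 has direction (3, 3, 4) through (-10, 4, 3).
A direction vector for l is B_2 − A_1 = (0, 1, 1).
Common perpendicular direction n = (3, 3, 4) × (0, 1, 1) = (-1, -3, 3).
With w = (-6, -4, -9) − (-10, 4, 3) = (4, -8, -12), w · n = -16.
Distance = |w · n| / |n| = |-16| / √19 ≈ 3.671.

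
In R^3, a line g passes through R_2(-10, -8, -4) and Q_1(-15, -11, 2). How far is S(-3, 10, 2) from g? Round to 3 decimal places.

19.206

A direction vector for g is Q_1 − R_2 = (-5, -3, 6).
Taking (-10, -8, -4) on g with direction v = (-5, -3, 6): w = S − (-10, -8, -4) = (7, 18, 6), and w × v = (126, -72, 69).
Distance = |w × v| / |v| = √25821 / √70 ≈ 19.206.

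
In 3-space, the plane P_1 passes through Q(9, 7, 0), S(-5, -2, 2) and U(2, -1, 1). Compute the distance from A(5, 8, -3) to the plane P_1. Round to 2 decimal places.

QS = (-14, -9, 2), QU = (-7, -8, 1); a normal to P_1 is QS × QU = (7, 0, 49).
Using Q: P_1 has equation 7x + 49z = 63.
n·A − d = (7)·(5) + (0)·(8) + (49)·(-3) − 63 = -175; |n| = √2450.
Distance = |-175| / √2450 = 175/√2450 ≈ 3.54.

3.54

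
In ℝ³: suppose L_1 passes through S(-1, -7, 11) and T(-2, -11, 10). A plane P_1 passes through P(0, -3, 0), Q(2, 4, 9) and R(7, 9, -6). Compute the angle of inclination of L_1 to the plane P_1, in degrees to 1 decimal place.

A direction vector for L_1 is T − S = (-1, -4, -1).
PQ = (2, 7, 9), PR = (7, 12, -6); a normal to P_1 is PQ × PR = (-150, 75, -25).
Using P: P_1 has equation -150x + 75y - 25z = -225.
sin θ = |n·v| / (|n||v|) = |-125| / (√28750 · √18) = 0.17376.
θ ≈ 10.0°.

10.0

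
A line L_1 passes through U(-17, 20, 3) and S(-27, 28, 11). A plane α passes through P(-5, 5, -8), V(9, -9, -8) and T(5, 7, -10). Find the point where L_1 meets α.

A direction vector for L_1 is S − U = (-10, 8, 8).
PV = (14, -14, 0), PT = (10, 2, -2); a normal to α is PV × PT = (28, 28, 168).
Using P: α has equation 28x + 28y + 168z = -1344.
Substitute r = (-17, 20, 3) + t(-10, 8, 8) into the plane: 588 + 1288t = -1344, so t = -3/2.
Intersection: (-17, 20, 3) + (-3/2)·(-10, 8, 8) = (-2, 8, -9).

(-2, 8, -9)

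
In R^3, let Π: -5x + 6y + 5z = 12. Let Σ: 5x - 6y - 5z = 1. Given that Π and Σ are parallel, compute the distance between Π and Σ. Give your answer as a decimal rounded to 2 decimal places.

Rescale Σ by 1/(-1): -5x + 6y + 5z = -1. Then distance = |12 − (-1)| / √86 ≈ 1.40.

1.40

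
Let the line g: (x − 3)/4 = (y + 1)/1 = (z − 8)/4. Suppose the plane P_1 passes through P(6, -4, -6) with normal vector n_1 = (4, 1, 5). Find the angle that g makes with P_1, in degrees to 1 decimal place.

83.6

g has direction (4, 1, 4) through (3, -1, 8).
P_1: n_1·r = n_1·P gives 4x + y + 5z = -10.
sin θ = |n·v| / (|n||v|) = |37| / (√42 · √33) = 0.99385.
θ ≈ 83.6°.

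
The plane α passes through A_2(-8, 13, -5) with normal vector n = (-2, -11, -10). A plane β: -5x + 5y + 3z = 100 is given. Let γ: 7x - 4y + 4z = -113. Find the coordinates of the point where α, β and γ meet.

(-11, 9, 0)

α: n·r = n·A_2 gives -2x - 11y - 10z = -77.
Solving the 3×3 linear system -2x - 11y - 10z = -77, -5x + 5y + 3z = 100, 7x - 4y + 4z = -113 (e.g. by elimination or Cramer's rule, determinant = -365) gives (-11, 9, 0).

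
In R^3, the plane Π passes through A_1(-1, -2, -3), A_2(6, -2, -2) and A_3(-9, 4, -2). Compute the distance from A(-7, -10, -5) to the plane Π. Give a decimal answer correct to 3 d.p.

A_1A_2 = (7, 0, 1), A_1A_3 = (-8, 6, 1); a normal to Π is A_1A_2 × A_1A_3 = (-6, -15, 42).
Using A_1: Π has equation -6x - 15y + 42z = -90.
n·A − d = (-6)·(-7) + (-15)·(-10) + (42)·(-5) − (-90) = 72; |n| = √2025.
Distance = |72| / √2025 = 72/√2025 ≈ 1.600.

1.600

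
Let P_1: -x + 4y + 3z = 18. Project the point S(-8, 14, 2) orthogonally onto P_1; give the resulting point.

(-6, 6, -4)

Foot = S − λn with λ = (n·S − d)/|n|² = (70 − 18)/26 = 2.
Foot = (-8, 14, 2) − 2·(-1, 4, 3) = (-6, 6, -4).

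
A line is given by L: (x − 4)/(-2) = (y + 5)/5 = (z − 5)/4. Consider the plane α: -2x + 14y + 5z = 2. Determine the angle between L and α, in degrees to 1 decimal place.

L has direction (-2, 5, 4) through (4, -5, 5).
sin θ = |n·v| / (|n||v|) = |94| / (√225 · √45) = 0.93418.
θ ≈ 69.1°.

69.1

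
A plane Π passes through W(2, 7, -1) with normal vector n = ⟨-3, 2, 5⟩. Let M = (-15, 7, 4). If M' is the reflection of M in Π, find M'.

Π: n·r = n·W gives -3x + 2y + 5z = 3.
λ = (n·M − d)/|n|² = (79 − 3)/38 = 2.
Reflection = M − 2λn = (-15, 7, 4) − 4·(-3, 2, 5) = (-3, -1, -16).

(-3, -1, -16)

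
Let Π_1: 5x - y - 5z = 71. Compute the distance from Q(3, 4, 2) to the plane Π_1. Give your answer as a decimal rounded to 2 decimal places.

n·Q − d = (5)·(3) + (-1)·(4) + (-5)·(2) − 71 = -70; |n| = √51.
Distance = |-70| / √51 = 70/√51 ≈ 9.80.

9.80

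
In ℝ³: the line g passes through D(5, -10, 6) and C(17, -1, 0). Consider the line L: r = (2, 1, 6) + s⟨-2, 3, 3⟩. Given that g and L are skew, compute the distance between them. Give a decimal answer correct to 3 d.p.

5.372

A direction vector for g is C − D = (12, 9, -6).
Common perpendicular direction n = (12, 9, -6) × (-2, 3, 3) = (45, -24, 54).
With w = (2, 1, 6) − (5, -10, 6) = (-3, 11, 0), w · n = -399.
Distance = |w · n| / |n| = |-399| / √5517 ≈ 5.372.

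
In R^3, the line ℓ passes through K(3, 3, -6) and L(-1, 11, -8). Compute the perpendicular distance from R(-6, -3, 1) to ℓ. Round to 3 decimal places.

A direction vector for ℓ is L − K = (-4, 8, -2).
Taking (3, 3, -6) on ℓ with direction v = (-4, 8, -2): w = R − (3, 3, -6) = (-9, -6, 7), and w × v = (-44, -46, -96).
Distance = |w × v| / |v| = √13268 / √84 ≈ 12.568.

12.568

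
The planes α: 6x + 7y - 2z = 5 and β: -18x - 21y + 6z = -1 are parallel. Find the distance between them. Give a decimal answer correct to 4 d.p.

0.4947

Rescale β by 1/(-3): 6x + 7y - 2z = 1/3. Then distance = |5 − (1/3)| / √89 ≈ 0.4947.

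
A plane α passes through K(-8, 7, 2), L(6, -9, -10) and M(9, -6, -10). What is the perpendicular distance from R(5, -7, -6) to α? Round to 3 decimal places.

2.437

KL = (14, -16, -12), KM = (17, -13, -12); a normal to α is KL × KM = (36, -36, 90).
Using K: α has equation 36x - 36y + 90z = -360.
n·R − d = (36)·(5) + (-36)·(-7) + (90)·(-6) − (-360) = 252; |n| = √10692.
Distance = |252| / √10692 = 252/√10692 ≈ 2.437.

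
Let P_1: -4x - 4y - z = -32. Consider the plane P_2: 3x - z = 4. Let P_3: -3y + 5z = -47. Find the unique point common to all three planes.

Solving the 3×3 linear system -4x - 4y - z = -32, 3x - z = 4, -3y + 5z = -47 (e.g. by elimination or Cramer's rule, determinant = 81) gives (0, 9, -4).

(0, 9, -4)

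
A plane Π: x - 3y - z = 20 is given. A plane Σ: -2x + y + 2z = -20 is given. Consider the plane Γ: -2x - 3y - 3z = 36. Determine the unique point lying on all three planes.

Solving the 3×3 linear system x - 3y - z = 20, -2x + y + 2z = -20, -2x - 3y - 3z = 36 (e.g. by elimination or Cramer's rule, determinant = 25) gives (0, -4, -8).

(0, -4, -8)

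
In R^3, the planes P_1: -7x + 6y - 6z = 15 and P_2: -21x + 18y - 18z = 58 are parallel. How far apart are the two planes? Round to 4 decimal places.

Rescale P_2 by 1/3: -7x + 6y - 6z = 58/3. Then distance = |15 − (58/3)| / √121 ≈ 0.3939.

0.3939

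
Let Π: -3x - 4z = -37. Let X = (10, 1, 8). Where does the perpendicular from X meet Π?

Foot = X − λn with λ = (n·X − d)/|n|² = (-62 − (-37))/25 = -1.
Foot = (10, 1, 8) − (-1)·(-3, 0, -4) = (7, 1, 4).

(7, 1, 4)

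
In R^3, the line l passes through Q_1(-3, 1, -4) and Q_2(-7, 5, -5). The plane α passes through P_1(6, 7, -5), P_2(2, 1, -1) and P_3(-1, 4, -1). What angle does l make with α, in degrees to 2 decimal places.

8.71

A direction vector for l is Q_2 − Q_1 = (-4, 4, -1).
P_1P_2 = (-4, -6, 4), P_1P_3 = (-7, -3, 4); a normal to α is P_1P_2 × P_1P_3 = (-12, -12, -30).
Using P_1: α has equation -12x - 12y - 30z = -6.
sin θ = |n·v| / (|n||v|) = |30| / (√1188 · √33) = 0.15152.
θ ≈ 8.71°.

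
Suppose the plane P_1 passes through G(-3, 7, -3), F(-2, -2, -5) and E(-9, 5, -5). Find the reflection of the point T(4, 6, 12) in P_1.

GF = (1, -9, -2), GE = (-6, -2, -2); a normal to P_1 is GF × GE = (14, 14, -56).
Using G: P_1 has equation 14x + 14y - 56z = 224.
λ = (n·T − d)/|n|² = (-532 − 224)/3528 = -3/14.
Reflection = T − 2λn = (4, 6, 12) − (-3/7)·(14, 14, -56) = (10, 12, -12).

(10, 12, -12)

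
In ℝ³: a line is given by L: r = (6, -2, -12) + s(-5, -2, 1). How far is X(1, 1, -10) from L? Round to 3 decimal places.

Taking (6, -2, -12) on L with direction v = (-5, -2, 1): w = X − (6, -2, -12) = (-5, 3, 2), and w × v = (7, -5, 25).
Distance = |w × v| / |v| = √699 / √30 ≈ 4.827.

4.827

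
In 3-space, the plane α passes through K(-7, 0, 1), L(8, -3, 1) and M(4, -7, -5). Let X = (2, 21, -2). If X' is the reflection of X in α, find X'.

KL = (15, -3, 0), KM = (11, -7, -6); a normal to α is KL × KM = (18, 90, -72).
Using K: α has equation 18x + 90y - 72z = -198.
λ = (n·X − d)/|n|² = (2070 − (-198))/13608 = 1/6.
Reflection = X − 2λn = (2, 21, -2) − (1/3)·(18, 90, -72) = (-4, -9, 22).

(-4, -9, 22)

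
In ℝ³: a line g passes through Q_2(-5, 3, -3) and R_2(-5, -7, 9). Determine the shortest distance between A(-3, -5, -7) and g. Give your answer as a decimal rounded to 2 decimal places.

8.93

A direction vector for g is R_2 − Q_2 = (0, -10, 12).
Taking (-5, 3, -3) on g with direction v = (0, -10, 12): w = A − (-5, 3, -3) = (2, -8, -4), and w × v = (-136, -24, -20).
Distance = |w × v| / |v| = √19472 / √244 ≈ 8.93.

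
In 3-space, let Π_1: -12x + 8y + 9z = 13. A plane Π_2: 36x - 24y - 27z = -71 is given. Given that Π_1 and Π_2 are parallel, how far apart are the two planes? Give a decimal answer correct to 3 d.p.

0.627

Rescale Π_2 by 1/(-3): -12x + 8y + 9z = 71/3. Then distance = |13 − (71/3)| / √289 ≈ 0.627.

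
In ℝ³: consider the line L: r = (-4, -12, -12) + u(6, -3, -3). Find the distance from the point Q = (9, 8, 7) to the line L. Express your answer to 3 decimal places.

30.031

Taking (-4, -12, -12) on L with direction v = (6, -3, -3): w = Q − (-4, -12, -12) = (13, 20, 19), and w × v = (-3, 153, -159).
Distance = |w × v| / |v| = √48699 / √54 ≈ 30.031.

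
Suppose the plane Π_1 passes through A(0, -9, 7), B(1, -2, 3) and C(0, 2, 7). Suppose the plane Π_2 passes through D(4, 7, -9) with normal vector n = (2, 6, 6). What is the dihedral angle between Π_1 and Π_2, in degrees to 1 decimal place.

67.1

AB = (1, 7, -4), AC = (0, 11, 0); a normal to Π_1 is AB × AC = (44, 0, 11).
Using A: Π_1 has equation 44x + 11z = 77.
Π_2: n·r = n·D gives 2x + 6y + 6z = -4.
cos θ = |n₁·n₂| / (|n₁||n₂|) = |154| / (√2057 · √76).
θ = arccos(0.38949) ≈ 67.1°.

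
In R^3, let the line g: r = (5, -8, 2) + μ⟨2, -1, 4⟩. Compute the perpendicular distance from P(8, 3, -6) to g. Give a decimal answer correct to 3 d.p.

Taking (5, -8, 2) on g with direction v = (2, -1, 4): w = P − (5, -8, 2) = (3, 11, -8), and w × v = (36, -28, -25).
Distance = |w × v| / |v| = √2705 / √21 ≈ 11.349.

11.349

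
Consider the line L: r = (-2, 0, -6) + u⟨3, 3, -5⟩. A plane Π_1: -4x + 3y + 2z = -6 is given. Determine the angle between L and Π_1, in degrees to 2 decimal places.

21.60

sin θ = |n·v| / (|n||v|) = |-13| / (√29 · √43) = 0.36814.
θ ≈ 21.60°.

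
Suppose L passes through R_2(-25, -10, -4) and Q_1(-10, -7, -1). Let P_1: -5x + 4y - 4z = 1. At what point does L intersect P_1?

(-5, -6, 0)

A direction vector for L is Q_1 − R_2 = (15, 3, 3).
Substitute r = (-25, -10, -4) + t(15, 3, 3) into the plane: 101 + (-75)t = 1, so t = 4/3.
Intersection: (-25, -10, -4) + (4/3)·(15, 3, 3) = (-5, -6, 0).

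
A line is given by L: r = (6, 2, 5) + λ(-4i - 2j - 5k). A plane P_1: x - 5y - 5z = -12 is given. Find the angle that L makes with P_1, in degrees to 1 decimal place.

40.3

sin θ = |n·v| / (|n||v|) = |31| / (√51 · √45) = 0.64710.
θ ≈ 40.3°.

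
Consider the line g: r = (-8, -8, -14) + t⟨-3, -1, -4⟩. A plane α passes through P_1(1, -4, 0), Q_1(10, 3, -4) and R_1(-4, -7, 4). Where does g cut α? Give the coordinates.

(1, -5, -2)

P_1Q_1 = (9, 7, -4), P_1R_1 = (-5, -3, 4); a normal to α is P_1Q_1 × P_1R_1 = (16, -16, 8).
Using P_1: α has equation 16x - 16y + 8z = 80.
Substitute r = (-8, -8, -14) + t(-3, -1, -4) into the plane: -112 + (-64)t = 80, so t = -3.
Intersection: (-8, -8, -14) + (-3)·(-3, -1, -4) = (1, -5, -2).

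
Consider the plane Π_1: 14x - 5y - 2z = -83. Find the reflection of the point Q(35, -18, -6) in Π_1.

(-49, 12, 6)

λ = (n·Q − d)/|n|² = (592 − (-83))/225 = 3.
Reflection = Q − 2λn = (35, -18, -6) − 6·(14, -5, -2) = (-49, 12, 6).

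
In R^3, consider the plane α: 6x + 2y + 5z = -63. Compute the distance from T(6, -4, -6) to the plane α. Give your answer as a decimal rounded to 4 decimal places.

7.5661

n·T − d = (6)·(6) + (2)·(-4) + (5)·(-6) − (-63) = 61; |n| = √65.
Distance = |61| / √65 = 61/√65 ≈ 7.5661.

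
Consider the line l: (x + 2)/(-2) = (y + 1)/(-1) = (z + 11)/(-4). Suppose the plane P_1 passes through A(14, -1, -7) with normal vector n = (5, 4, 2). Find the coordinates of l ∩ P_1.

(6, 3, 5)

l has direction (-2, -1, -4) through (-2, -1, -11).
P_1: n·r = n·A gives 5x + 4y + 2z = 52.
Substitute r = (-2, -1, -11) + t(-2, -1, -4) into the plane: -36 + (-22)t = 52, so t = -4.
Intersection: (-2, -1, -11) + (-4)·(-2, -1, -4) = (6, 3, 5).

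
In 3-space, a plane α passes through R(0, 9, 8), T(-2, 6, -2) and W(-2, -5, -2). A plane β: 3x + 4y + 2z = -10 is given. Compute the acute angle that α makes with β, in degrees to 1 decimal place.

RT = (-2, -3, -10), RW = (-2, -14, -10); a normal to α is RT × RW = (-110, 0, 22).
Using R: α has equation -110x + 22z = 176.
cos θ = |n₁·n₂| / (|n₁||n₂|) = |-286| / (√12584 · √29).
θ = arccos(0.47343) ≈ 61.7°.

61.7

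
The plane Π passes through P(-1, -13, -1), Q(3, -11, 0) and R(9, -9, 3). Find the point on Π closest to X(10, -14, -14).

PQ = (4, 2, 1), PR = (10, 4, 4); a normal to Π is PQ × PR = (4, -6, -4).
Using P: Π has equation 4x - 6y - 4z = 78.
Foot = X − λn with λ = (n·X − d)/|n|² = (180 − 78)/68 = 3/2.
Foot = (10, -14, -14) − (3/2)·(4, -6, -4) = (4, -5, -8).

(4, -5, -8)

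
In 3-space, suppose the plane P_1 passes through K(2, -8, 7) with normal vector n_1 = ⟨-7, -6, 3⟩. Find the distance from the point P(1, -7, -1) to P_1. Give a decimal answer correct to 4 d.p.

2.3723

P_1: n_1·r = n_1·K gives -7x - 6y + 3z = 55.
n·P − d = (-7)·(1) + (-6)·(-7) + (3)·(-1) − 55 = -23; |n| = √94.
Distance = |-23| / √94 = 23/√94 ≈ 2.3723.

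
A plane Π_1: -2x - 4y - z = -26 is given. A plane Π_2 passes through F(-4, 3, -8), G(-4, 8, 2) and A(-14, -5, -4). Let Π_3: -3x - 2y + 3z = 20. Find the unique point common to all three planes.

(-6, 8, 6)

FG = (0, 5, 10), FA = (-10, -8, 4); a normal to Π_2 is FG × FA = (100, -100, 50).
Using F: Π_2 has equation 100x - 100y + 50z = -1100.
Solving the 3×3 linear system -2x - 4y - z = -26, 100x - 100y + 50z = -1100, -3x - 2y + 3z = 20 (e.g. by elimination or Cramer's rule, determinant = 2700) gives (-6, 8, 6).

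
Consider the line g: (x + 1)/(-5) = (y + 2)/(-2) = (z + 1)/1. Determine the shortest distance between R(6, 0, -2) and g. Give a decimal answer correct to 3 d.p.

g has direction (-5, -2, 1) through (-1, -2, -1).
Taking (-1, -2, -1) on g with direction v = (-5, -2, 1): w = R − (-1, -2, -1) = (7, 2, -1), and w × v = (0, -2, -4).
Distance = |w × v| / |v| = √20 / √30 ≈ 0.816.

0.816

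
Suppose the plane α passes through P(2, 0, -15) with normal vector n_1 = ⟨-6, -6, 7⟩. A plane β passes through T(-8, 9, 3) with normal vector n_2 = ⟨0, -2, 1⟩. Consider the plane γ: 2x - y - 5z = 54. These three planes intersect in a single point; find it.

α: n_1·r = n_1·P gives -6x - 6y + 7z = -117.
β: n_2·r = n_2·T gives -2y + z = -15.
Solving the 3×3 linear system -6x - 6y + 7z = -117, -2y + z = -15, 2x - y - 5z = 54 (e.g. by elimination or Cramer's rule, determinant = -50) gives (6, 3, -9).

(6, 3, -9)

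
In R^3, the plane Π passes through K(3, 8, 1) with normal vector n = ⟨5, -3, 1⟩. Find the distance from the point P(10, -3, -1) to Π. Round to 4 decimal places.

Π: n·r = n·K gives 5x - 3y + z = -8.
n·P − d = (5)·(10) + (-3)·(-3) + (1)·(-1) − (-8) = 66; |n| = √35.
Distance = |66| / √35 = 66/√35 ≈ 11.1560.

11.1560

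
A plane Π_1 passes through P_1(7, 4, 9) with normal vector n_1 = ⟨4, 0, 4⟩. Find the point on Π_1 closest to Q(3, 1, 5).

Π_1: n_1·r = n_1·P_1 gives 4x + 4z = 64.
Foot = Q − λn with λ = (n·Q − d)/|n|² = (32 − 64)/32 = -1.
Foot = (3, 1, 5) − (-1)·(4, 0, 4) = (7, 1, 9).

(7, 1, 9)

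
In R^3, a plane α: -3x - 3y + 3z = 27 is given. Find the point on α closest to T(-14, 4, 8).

(-11, 7, 5)

Foot = T − λn with λ = (n·T − d)/|n|² = (54 − 27)/27 = 1.
Foot = (-14, 4, 8) − 1·(-3, -3, 3) = (-11, 7, 5).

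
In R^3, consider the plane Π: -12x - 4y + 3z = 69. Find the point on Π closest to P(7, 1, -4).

Foot = P − λn with λ = (n·P − d)/|n|² = (-100 − 69)/169 = -1.
Foot = (7, 1, -4) − (-1)·(-12, -4, 3) = (-5, -3, -1).

(-5, -3, -1)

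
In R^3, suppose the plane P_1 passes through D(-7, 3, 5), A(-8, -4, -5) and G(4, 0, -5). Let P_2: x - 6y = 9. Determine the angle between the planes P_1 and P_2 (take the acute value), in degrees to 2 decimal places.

DA = (-1, -7, -10), DG = (11, -3, -10); a normal to P_1 is DA × DG = (40, -120, 80).
Using D: P_1 has equation 40x - 120y + 80z = -240.
cos θ = |n₁·n₂| / (|n₁||n₂|) = |760| / (√22400 · √37).
θ = arccos(0.83481) ≈ 33.40°.

33.40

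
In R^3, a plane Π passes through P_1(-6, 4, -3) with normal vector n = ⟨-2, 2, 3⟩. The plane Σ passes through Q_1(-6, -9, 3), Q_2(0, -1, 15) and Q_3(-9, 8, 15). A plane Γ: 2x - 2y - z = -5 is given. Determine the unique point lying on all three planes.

Π: n·r = n·P_1 gives -2x + 2y + 3z = 11.
Q_1Q_2 = (6, 8, 12), Q_1Q_3 = (-3, 17, 12); a normal to Σ is Q_1Q_2 × Q_1Q_3 = (-108, -108, 126).
Using Q_1: Σ has equation -108x - 108y + 126z = 1998.
Solving the 3×3 linear system -2x + 2y + 3z = 11, -108x - 108y + 126z = 1998, 2x - 2y - z = -5 (e.g. by elimination or Cramer's rule, determinant = 864) gives (-8, -7, 3).

(-8, -7, 3)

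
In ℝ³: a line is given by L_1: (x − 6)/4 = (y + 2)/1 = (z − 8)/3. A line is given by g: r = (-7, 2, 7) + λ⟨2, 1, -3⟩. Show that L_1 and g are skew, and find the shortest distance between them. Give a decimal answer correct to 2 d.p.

7.76

L_1 has direction (4, 1, 3) through (6, -2, 8).
Common perpendicular direction n = (4, 1, 3) × (2, 1, -3) = (-6, 18, 2).
With w = (-7, 2, 7) − (6, -2, 8) = (-13, 4, -1), w · n = 148.
Since n ≠ 0 the lines are not parallel, and w · n = 148 ≠ 0 so they do not intersect; hence they are skew.
Distance = |w · n| / |n| = |148| / √364 ≈ 7.76.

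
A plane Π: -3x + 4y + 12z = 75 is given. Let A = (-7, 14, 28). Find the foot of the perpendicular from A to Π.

Foot = A − λn with λ = (n·A − d)/|n|² = (413 − 75)/169 = 2.
Foot = (-7, 14, 28) − 2·(-3, 4, 12) = (-1, 6, 4).

(-1, 6, 4)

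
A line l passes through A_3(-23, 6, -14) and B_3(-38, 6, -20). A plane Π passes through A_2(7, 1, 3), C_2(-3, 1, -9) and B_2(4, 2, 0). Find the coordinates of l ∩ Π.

(-3, 6, -6)

A direction vector for l is B_3 − A_3 = (-15, 0, -6).
A_2C_2 = (-10, 0, -12), A_2B_2 = (-3, 1, -3); a normal to Π is A_2C_2 × A_2B_2 = (12, 6, -10).
Using A_2: Π has equation 12x + 6y - 10z = 60.
Substitute r = (-23, 6, -14) + t(-15, 0, -6) into the plane: -100 + (-120)t = 60, so t = -4/3.
Intersection: (-23, 6, -14) + (-4/3)·(-15, 0, -6) = (-3, 6, -6).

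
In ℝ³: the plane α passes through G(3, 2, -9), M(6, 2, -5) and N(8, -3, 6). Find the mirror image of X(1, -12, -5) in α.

(-7, -2, 1)

GM = (3, 0, 4), GN = (5, -5, 15); a normal to α is GM × GN = (20, -25, -15).
Using G: α has equation 20x - 25y - 15z = 145.
λ = (n·X − d)/|n|² = (395 − 145)/1250 = 1/5.
Reflection = X − 2λn = (1, -12, -5) − (2/5)·(20, -25, -15) = (-7, -2, 1).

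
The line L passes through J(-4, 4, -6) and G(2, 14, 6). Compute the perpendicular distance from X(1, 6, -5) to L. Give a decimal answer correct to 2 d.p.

A direction vector for L is G − J = (6, 10, 12).
Taking (-4, 4, -6) on L with direction v = (6, 10, 12): w = X − (-4, 4, -6) = (5, 2, 1), and w × v = (14, -54, 38).
Distance = |w × v| / |v| = √4556 / √280 ≈ 4.03.

4.03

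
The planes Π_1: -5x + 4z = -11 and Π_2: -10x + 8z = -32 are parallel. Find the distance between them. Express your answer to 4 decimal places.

0.7809

Rescale Π_2 by 1/2: -5x + 4z = -16. Then distance = |-11 − (-16)| / √41 ≈ 0.7809.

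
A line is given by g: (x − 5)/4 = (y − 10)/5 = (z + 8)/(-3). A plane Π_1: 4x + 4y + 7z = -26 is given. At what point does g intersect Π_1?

(-3, 0, -2)

g has direction (4, 5, -3) through (5, 10, -8).
Substitute r = (5, 10, -8) + t(4, 5, -3) into the plane: 4 + 15t = -26, so t = -2.
Intersection: (5, 10, -8) + (-2)·(4, 5, -3) = (-3, 0, -2).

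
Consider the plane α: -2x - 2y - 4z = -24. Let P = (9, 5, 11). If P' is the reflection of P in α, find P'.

λ = (n·P − d)/|n|² = (-72 − (-24))/24 = -2.
Reflection = P − 2λn = (9, 5, 11) − (-4)·(-2, -2, -4) = (1, -3, -5).

(1, -3, -5)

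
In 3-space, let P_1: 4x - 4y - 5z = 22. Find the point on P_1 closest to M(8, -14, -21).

Foot = M − λn with λ = (n·M − d)/|n|² = (193 − 22)/57 = 3.
Foot = (8, -14, -21) − 3·(4, -4, -5) = (-4, -2, -6).

(-4, -2, -6)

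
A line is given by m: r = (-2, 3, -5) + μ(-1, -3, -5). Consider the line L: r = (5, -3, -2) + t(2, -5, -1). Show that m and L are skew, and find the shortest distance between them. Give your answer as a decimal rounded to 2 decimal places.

2.04

Common perpendicular direction n = (-1, -3, -5) × (2, -5, -1) = (-22, -11, 11).
With w = (5, -3, -2) − (-2, 3, -5) = (7, -6, 3), w · n = -55.
Since n ≠ 0 the lines are not parallel, and w · n = -55 ≠ 0 so they do not intersect; hence they are skew.
Distance = |w · n| / |n| = |-55| / √726 ≈ 2.04.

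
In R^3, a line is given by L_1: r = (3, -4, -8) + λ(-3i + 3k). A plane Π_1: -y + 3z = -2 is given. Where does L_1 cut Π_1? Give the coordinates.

Substitute r = (3, -4, -8) + t(-3, 0, 3) into the plane: -20 + 9t = -2, so t = 2.
Intersection: (3, -4, -8) + 2·(-3, 0, 3) = (-3, -4, -2).

(-3, -4, -2)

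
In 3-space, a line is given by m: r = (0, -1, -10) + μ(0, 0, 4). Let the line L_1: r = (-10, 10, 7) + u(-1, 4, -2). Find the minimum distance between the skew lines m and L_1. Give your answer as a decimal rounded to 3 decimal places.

Common perpendicular direction n = (0, 0, 4) × (-1, 4, -2) = (-16, -4, 0).
With w = (-10, 10, 7) − (0, -1, -10) = (-10, 11, 17), w · n = 116.
Distance = |w · n| / |n| = |116| / √272 ≈ 7.034.

7.034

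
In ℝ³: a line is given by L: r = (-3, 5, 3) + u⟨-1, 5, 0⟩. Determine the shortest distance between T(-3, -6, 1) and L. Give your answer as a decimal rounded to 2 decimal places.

2.94

Taking (-3, 5, 3) on L with direction v = (-1, 5, 0): w = T − (-3, 5, 3) = (0, -11, -2), and w × v = (10, 2, -11).
Distance = |w × v| / |v| = √225 / √26 ≈ 2.94.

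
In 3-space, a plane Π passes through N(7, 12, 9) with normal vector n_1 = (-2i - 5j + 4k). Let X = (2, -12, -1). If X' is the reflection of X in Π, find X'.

Π: n_1·r = n_1·N gives -2x - 5y + 4z = -38.
λ = (n·X − d)/|n|² = (52 − (-38))/45 = 2.
Reflection = X − 2λn = (2, -12, -1) − 4·(-2, -5, 4) = (10, 8, -17).

(10, 8, -17)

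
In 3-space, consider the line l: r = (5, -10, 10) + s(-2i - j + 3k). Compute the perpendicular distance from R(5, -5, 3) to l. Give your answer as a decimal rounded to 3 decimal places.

5.071

Taking (5, -10, 10) on l with direction v = (-2, -1, 3): w = R − (5, -10, 10) = (0, 5, -7), and w × v = (8, 14, 10).
Distance = |w × v| / |v| = √360 / √14 ≈ 5.071.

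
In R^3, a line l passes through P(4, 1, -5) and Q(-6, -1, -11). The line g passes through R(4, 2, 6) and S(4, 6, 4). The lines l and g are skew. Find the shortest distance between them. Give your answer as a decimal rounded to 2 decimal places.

8.72

A direction vector for l is Q − P = (-10, -2, -6).
A direction vector for g is S − R = (0, 4, -2).
Common perpendicular direction n = (-10, -2, -6) × (0, 4, -2) = (28, -20, -40).
With w = (4, 2, 6) − (4, 1, -5) = (0, 1, 11), w · n = -460.
Distance = |w · n| / |n| = |-460| / √2784 ≈ 8.72.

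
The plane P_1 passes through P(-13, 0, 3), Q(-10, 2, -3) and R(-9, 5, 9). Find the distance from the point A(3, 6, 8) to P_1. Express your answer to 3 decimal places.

7.608

PQ = (3, 2, -6), PR = (4, 5, 6); a normal to P_1 is PQ × PR = (42, -42, 7).
Using P: P_1 has equation 42x - 42y + 7z = -525.
n·A − d = (42)·(3) + (-42)·(6) + (7)·(8) − (-525) = 455; |n| = √3577.
Distance = |455| / √3577 = 455/√3577 ≈ 7.608.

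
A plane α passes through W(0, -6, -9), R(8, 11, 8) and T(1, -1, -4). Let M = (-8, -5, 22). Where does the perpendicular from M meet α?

(-8, 10, 7)

WR = (8, 17, 17), WT = (1, 5, 5); a normal to α is WR × WT = (0, -23, 23).
Using W: α has equation -23y + 23z = -69.
Foot = M − λn with λ = (n·M − d)/|n|² = (621 − (-69))/1058 = 15/23.
Foot = (-8, -5, 22) − (15/23)·(0, -23, 23) = (-8, 10, 7).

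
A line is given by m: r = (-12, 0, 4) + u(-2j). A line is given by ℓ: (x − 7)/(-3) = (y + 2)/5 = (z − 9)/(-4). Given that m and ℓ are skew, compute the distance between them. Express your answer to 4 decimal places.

ℓ has direction (-3, 5, -4) through (7, -2, 9).
Common perpendicular direction n = (0, -2, 0) × (-3, 5, -4) = (8, 0, -6).
With w = (7, -2, 9) − (-12, 0, 4) = (19, -2, 5), w · n = 122.
Distance = |w · n| / |n| = |122| / √100 ≈ 12.2000.

12.2000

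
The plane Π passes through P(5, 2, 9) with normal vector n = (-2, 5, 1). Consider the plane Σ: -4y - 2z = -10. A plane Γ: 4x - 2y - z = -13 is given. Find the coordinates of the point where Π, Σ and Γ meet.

Π: n·r = n·P gives -2x + 5y + z = 9.
Solving the 3×3 linear system -2x + 5y + z = 9, -4y - 2z = -10, 4x - 2y - z = -13 (e.g. by elimination or Cramer's rule, determinant = -24) gives (-2, 0, 5).

(-2, 0, 5)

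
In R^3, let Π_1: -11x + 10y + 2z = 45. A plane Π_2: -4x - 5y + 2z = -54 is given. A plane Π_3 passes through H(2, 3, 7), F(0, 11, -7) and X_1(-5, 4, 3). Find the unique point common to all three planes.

(3, 8, -1)

HF = (-2, 8, -14), HX_1 = (-7, 1, -4); a normal to Π_3 is HF × HX_1 = (-18, 90, 54).
Using H: Π_3 has equation -18x + 90y + 54z = 612.
Solving the 3×3 linear system -11x + 10y + 2z = 45, -4x - 5y + 2z = -54, -18x + 90y + 54z = 612 (e.g. by elimination or Cramer's rule, determinant = 5850) gives (3, 8, -1).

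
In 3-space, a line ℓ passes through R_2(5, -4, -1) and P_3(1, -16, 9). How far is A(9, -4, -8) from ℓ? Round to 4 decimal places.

6.0460

A direction vector for ℓ is P_3 − R_2 = (-4, -12, 10).
Taking (5, -4, -1) on ℓ with direction v = (-4, -12, 10): w = A − (5, -4, -1) = (4, 0, -7), and w × v = (-84, -12, -48).
Distance = |w × v| / |v| = √9504 / √260 ≈ 6.0460.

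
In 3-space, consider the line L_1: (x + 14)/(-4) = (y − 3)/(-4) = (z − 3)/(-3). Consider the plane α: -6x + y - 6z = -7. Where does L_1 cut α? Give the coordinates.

(-6, 11, 9)

L_1 has direction (-4, -4, -3) through (-14, 3, 3).
Substitute r = (-14, 3, 3) + t(-4, -4, -3) into the plane: 69 + 38t = -7, so t = -2.
Intersection: (-14, 3, 3) + (-2)·(-4, -4, -3) = (-6, 11, 9).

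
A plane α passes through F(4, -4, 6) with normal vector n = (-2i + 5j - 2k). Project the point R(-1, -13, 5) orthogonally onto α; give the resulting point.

(-3, -8, 3)

α: n·r = n·F gives -2x + 5y - 2z = -40.
Foot = R − λn with λ = (n·R − d)/|n|² = (-73 − (-40))/33 = -1.
Foot = (-1, -13, 5) − (-1)·(-2, 5, -2) = (-3, -8, 3).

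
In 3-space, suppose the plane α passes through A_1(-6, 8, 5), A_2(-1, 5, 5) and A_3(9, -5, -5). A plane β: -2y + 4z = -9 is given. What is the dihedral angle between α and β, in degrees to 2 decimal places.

49.24

A_1A_2 = (5, -3, 0), A_1A_3 = (15, -13, -10); a normal to α is A_1A_2 × A_1A_3 = (30, 50, -20).
Using A_1: α has equation 30x + 50y - 20z = 120.
cos θ = |n₁·n₂| / (|n₁||n₂|) = |-180| / (√3800 · √20).
θ = arccos(0.65293) ≈ 49.24°.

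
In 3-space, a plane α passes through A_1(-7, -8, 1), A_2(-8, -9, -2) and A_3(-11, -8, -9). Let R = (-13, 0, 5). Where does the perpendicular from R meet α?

(-8, 1, 3)

A_1A_2 = (-1, -1, -3), A_1A_3 = (-4, 0, -10); a normal to α is A_1A_2 × A_1A_3 = (10, 2, -4).
Using A_1: α has equation 10x + 2y - 4z = -90.
Foot = R − λn with λ = (n·R − d)/|n|² = (-150 − (-90))/120 = -1/2.
Foot = (-13, 0, 5) − (-1/2)·(10, 2, -4) = (-8, 1, 3).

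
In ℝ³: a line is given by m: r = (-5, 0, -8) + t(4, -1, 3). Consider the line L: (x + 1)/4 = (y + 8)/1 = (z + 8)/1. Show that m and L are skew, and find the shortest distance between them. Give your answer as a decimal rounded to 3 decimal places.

L has direction (4, 1, 1) through (-1, -8, -8).
Common perpendicular direction n = (4, -1, 3) × (4, 1, 1) = (-4, 8, 8).
With w = (-1, -8, -8) − (-5, 0, -8) = (4, -8, 0), w · n = -80.
Since n ≠ 0 the lines are not parallel, and w · n = -80 ≠ 0 so they do not intersect; hence they are skew.
Distance = |w · n| / |n| = |-80| / √144 ≈ 6.667.

6.667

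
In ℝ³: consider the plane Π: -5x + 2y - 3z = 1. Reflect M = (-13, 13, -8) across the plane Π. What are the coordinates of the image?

λ = (n·M − d)/|n|² = (115 − 1)/38 = 3.
Reflection = M − 2λn = (-13, 13, -8) − 6·(-5, 2, -3) = (17, 1, 10).

(17, 1, 10)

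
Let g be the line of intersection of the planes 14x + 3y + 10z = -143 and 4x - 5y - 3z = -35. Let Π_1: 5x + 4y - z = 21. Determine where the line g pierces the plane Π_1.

(-5, 9, -10)

Direction of g: (14, 3, 10) × (4, -5, -3) = (41, 82, -82).
A point on g: solving the two plane equations with x = -9 gives (-9, 1, -2).
Substitute r = (-9, 1, -2) + t(41, 82, -82) into the plane: -39 + 615t = 21, so t = 4/41.
Intersection: (-9, 1, -2) + (4/41)·(41, 82, -82) = (-5, 9, -10).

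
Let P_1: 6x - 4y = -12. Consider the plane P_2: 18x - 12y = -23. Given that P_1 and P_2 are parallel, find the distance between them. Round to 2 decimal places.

0.60

Rescale P_2 by 1/3: 6x - 4y = -23/3. Then distance = |-12 − (-23/3)| / √52 ≈ 0.60.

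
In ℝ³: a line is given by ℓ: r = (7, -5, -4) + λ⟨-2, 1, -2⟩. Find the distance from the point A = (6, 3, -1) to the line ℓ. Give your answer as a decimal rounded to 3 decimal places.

Taking (7, -5, -4) on ℓ with direction v = (-2, 1, -2): w = A − (7, -5, -4) = (-1, 8, 3), and w × v = (-19, -8, 15).
Distance = |w × v| / |v| = √650 / √9 ≈ 8.498.

8.498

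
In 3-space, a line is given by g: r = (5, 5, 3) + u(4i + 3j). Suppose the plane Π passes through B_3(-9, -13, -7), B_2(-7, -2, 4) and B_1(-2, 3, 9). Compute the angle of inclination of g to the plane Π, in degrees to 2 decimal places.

B_3B_2 = (2, 11, 11), B_3B_1 = (7, 16, 16); a normal to Π is B_3B_2 × B_3B_1 = (0, 45, -45).
Using B_3: Π has equation 45y - 45z = -270.
sin θ = |n·v| / (|n||v|) = |135| / (√4050 · √25) = 0.42426.
θ ≈ 25.10°.

25.10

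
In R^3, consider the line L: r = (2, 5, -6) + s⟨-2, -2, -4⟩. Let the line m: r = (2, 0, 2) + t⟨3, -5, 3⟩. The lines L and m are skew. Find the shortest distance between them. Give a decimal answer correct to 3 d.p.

5.078

Common perpendicular direction n = (-2, -2, -4) × (3, -5, 3) = (-26, -6, 16).
With w = (2, 0, 2) − (2, 5, -6) = (0, -5, 8), w · n = 158.
Distance = |w · n| / |n| = |158| / √968 ≈ 5.078.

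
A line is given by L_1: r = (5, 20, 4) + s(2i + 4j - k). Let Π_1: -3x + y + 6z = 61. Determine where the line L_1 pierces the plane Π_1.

Substitute r = (5, 20, 4) + t(2, 4, -1) into the plane: 29 + (-8)t = 61, so t = -4.
Intersection: (5, 20, 4) + (-4)·(2, 4, -1) = (-3, 4, 8).

(-3, 4, 8)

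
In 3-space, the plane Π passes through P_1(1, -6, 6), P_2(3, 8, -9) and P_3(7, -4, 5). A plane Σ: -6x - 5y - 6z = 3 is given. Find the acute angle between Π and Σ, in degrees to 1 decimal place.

P_1P_2 = (2, 14, -15), P_1P_3 = (6, 2, -1); a normal to Π is P_1P_2 × P_1P_3 = (16, -88, -80).
Using P_1: Π has equation 16x - 88y - 80z = 64.
cos θ = |n₁·n₂| / (|n₁||n₂|) = |824| / (√14400 · √97).
θ = arccos(0.69720) ≈ 45.8°.

45.8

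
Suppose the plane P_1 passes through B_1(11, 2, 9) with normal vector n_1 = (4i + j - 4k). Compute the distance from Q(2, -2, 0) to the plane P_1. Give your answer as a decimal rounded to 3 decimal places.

0.696

P_1: n_1·r = n_1·B_1 gives 4x + y - 4z = 10.
n·Q − d = (4)·(2) + (1)·(-2) + (-4)·(0) − 10 = -4; |n| = √33.
Distance = |-4| / √33 = 4/√33 ≈ 0.696.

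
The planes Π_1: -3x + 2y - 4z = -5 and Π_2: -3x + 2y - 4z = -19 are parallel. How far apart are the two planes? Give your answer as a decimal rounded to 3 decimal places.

2.600

Same normal n = (-3, 2, -4) with |n| = √29; distance = |-5 − (-19)| / |n| = 14/√29 ≈ 2.600.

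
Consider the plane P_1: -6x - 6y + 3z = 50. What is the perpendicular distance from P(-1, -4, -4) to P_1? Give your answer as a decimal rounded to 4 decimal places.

3.5556

n·P − d = (-6)·(-1) + (-6)·(-4) + (3)·(-4) − 50 = -32; |n| = √81.
Distance = |-32| / √81 = 32/√81 ≈ 3.5556.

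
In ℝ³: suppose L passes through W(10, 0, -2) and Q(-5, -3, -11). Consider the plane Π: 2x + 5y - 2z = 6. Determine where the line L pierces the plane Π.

A direction vector for L is Q − W = (-15, -3, -9).
Substitute r = (10, 0, -2) + t(-15, -3, -9) into the plane: 24 + (-27)t = 6, so t = 2/3.
Intersection: (10, 0, -2) + (2/3)·(-15, -3, -9) = (0, -2, -8).

(0, -2, -8)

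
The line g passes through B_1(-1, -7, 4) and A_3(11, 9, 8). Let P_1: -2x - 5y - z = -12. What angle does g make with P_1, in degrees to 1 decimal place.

A direction vector for g is A_3 − B_1 = (12, 16, 4).
sin θ = |n·v| / (|n||v|) = |-108| / (√30 · √416) = 0.96676.
θ ≈ 75.2°.

75.2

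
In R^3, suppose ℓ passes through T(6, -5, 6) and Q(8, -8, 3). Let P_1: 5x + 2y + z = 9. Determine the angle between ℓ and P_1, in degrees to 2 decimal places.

2.23

A direction vector for ℓ is Q − T = (2, -3, -3).
sin θ = |n·v| / (|n||v|) = |1| / (√30 · √22) = 0.03892.
θ ≈ 2.23°.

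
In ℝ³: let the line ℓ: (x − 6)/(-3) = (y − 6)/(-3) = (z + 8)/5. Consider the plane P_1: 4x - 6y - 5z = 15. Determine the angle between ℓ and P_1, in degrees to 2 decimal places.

ℓ has direction (-3, -3, 5) through (6, 6, -8).
sin θ = |n·v| / (|n||v|) = |-19| / (√77 · √43) = 0.33020.
θ ≈ 19.28°.

19.28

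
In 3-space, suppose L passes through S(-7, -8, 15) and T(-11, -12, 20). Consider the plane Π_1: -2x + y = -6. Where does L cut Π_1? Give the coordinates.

(5, 4, 0)

A direction vector for L is T − S = (-4, -4, 5).
Substitute r = (-7, -8, 15) + t(-4, -4, 5) into the plane: 6 + 4t = -6, so t = -3.
Intersection: (-7, -8, 15) + (-3)·(-4, -4, 5) = (5, 4, 0).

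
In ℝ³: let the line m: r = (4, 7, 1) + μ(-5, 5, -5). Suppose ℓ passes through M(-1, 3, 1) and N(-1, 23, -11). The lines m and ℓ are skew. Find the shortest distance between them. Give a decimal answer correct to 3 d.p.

A direction vector for ℓ is N − M = (0, 20, -12).
Common perpendicular direction n = (-5, 5, -5) × (0, 20, -12) = (40, -60, -100).
With w = (-1, 3, 1) − (4, 7, 1) = (-5, -4, 0), w · n = 40.
Distance = |w · n| / |n| = |40| / √15200 ≈ 0.324.

0.324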